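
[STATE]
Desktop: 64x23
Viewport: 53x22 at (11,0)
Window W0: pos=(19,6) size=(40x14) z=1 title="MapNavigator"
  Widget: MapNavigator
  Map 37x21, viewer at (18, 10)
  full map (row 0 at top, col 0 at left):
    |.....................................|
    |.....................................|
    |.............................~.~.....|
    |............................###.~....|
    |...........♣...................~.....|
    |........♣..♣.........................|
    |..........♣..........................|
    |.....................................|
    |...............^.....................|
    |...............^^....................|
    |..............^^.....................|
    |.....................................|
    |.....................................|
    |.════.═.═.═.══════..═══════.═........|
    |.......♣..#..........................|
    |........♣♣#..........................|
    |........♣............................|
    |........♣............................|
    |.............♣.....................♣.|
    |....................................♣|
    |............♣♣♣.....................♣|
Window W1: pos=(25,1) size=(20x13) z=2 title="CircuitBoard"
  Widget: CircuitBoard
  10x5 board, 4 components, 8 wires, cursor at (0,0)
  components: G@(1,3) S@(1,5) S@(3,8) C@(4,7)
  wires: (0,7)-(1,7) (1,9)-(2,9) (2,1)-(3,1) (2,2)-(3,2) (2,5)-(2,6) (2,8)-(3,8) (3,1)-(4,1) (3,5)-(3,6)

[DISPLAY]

                                                     
              ┏━━━━━━━━━━━━━━━━━━┓                   
              ┃ CircuitBoard     ┃                   
              ┠──────────────────┨                   
              ┃   0 1 2 3 4 5 6 7┃                   
              ┃0  [.]            ┃                   
        ┏━━━━━┃                  ┃━━━━━━━━━━━━━┓     
        ┃ MapN┃1               G ┃             ┃     
        ┠─────┃                  ┃─────────────┨     
        ┃ ....┃2       ·   ·     ┃.............┃     
        ┃ ....┃        │   │     ┃.............┃     
        ┃ ....┃3       ·   ·     ┃.............┃     
        ┃ ....┃        │         ┃.............┃     
        ┃ ....┗━━━━━━━━━━━━━━━━━━┛.............┃     
        ┃ ..............^^..@..................┃     
        ┃ .....................................┃     
        ┃ .....................................┃     
        ┃ .════.═.═.═.══════..═══════.═........┃     
        ┃ .......♣..#..........................┃     
        ┗━━━━━━━━━━━━━━━━━━━━━━━━━━━━━━━━━━━━━━┛     
                                                     
                                                     


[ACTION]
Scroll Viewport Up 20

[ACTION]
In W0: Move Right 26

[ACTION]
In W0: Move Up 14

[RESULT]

                                                     
              ┏━━━━━━━━━━━━━━━━━━┓                   
              ┃ CircuitBoard     ┃                   
              ┠──────────────────┨                   
              ┃   0 1 2 3 4 5 6 7┃                   
              ┃0  [.]            ┃                   
        ┏━━━━━┃                  ┃━━━━━━━━━━━━━┓     
        ┃ MapN┃1               G ┃             ┃     
        ┠─────┃                  ┃─────────────┨     
        ┃     ┃2       ·   ·     ┃             ┃     
        ┃     ┃        │   │     ┃             ┃     
        ┃     ┃3       ·   ·     ┃             ┃     
        ┃     ┃        │         ┃             ┃     
        ┃     ┗━━━━━━━━━━━━━━━━━━┛             ┃     
        ┃...................@                  ┃     
        ┃....................                  ┃     
        ┃............~.~.....                  ┃     
        ┃...........###.~....                  ┃     
        ┃..............~.....                  ┃     
        ┗━━━━━━━━━━━━━━━━━━━━━━━━━━━━━━━━━━━━━━┛     
                                                     
                                                     


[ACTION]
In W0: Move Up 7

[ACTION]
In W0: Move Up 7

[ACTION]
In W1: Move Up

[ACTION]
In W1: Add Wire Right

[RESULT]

                                                     
              ┏━━━━━━━━━━━━━━━━━━┓                   
              ┃ CircuitBoard     ┃                   
              ┠──────────────────┨                   
              ┃   0 1 2 3 4 5 6 7┃                   
              ┃0  [.]─ ·         ┃                   
        ┏━━━━━┃                  ┃━━━━━━━━━━━━━┓     
        ┃ MapN┃1               G ┃             ┃     
        ┠─────┃                  ┃─────────────┨     
        ┃     ┃2       ·   ·     ┃             ┃     
        ┃     ┃        │   │     ┃             ┃     
        ┃     ┃3       ·   ·     ┃             ┃     
        ┃     ┃        │         ┃             ┃     
        ┃     ┗━━━━━━━━━━━━━━━━━━┛             ┃     
        ┃...................@                  ┃     
        ┃....................                  ┃     
        ┃............~.~.....                  ┃     
        ┃...........###.~....                  ┃     
        ┃..............~.....                  ┃     
        ┗━━━━━━━━━━━━━━━━━━━━━━━━━━━━━━━━━━━━━━┛     
                                                     
                                                     


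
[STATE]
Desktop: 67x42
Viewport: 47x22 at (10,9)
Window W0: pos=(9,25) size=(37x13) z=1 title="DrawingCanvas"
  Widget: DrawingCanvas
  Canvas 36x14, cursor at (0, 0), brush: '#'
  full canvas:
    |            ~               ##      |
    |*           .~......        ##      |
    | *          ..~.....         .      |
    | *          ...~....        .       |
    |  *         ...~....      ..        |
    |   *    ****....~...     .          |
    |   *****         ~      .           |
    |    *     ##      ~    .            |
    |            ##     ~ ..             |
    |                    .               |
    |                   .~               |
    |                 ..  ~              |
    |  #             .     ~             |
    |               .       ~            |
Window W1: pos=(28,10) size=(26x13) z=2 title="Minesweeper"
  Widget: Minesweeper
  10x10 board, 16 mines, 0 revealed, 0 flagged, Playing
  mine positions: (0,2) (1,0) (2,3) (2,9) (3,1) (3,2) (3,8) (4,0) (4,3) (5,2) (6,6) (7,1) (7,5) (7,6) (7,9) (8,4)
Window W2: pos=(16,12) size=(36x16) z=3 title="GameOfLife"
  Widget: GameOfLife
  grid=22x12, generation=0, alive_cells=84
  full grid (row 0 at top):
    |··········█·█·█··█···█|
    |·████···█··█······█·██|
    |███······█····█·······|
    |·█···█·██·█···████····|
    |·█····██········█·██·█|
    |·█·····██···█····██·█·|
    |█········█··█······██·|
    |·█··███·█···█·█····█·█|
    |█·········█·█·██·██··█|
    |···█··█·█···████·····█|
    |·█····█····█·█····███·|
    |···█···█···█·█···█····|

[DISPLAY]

                                               
                  ┏━━━━━━━━━━━━━━━━━━━━━━━━┓   
                  ┃ Minesweeper            ┃   
      ┏━━━━━━━━━━━━━━━━━━━━━━━━━━━━━━━━━━┓─┨   
      ┃ GameOfLife                       ┃ ┃   
      ┠──────────────────────────────────┨ ┃   
      ┃Gen: 0                            ┃ ┃   
      ┃··········█·█·█··█···█            ┃ ┃   
      ┃·████···█··█······█·██            ┃ ┃   
      ┃███······█····█·······            ┃ ┃   
      ┃·█···█·██·█···████····            ┃ ┃   
      ┃·█····██········█·██·█            ┃ ┃   
      ┃·█·····██···█····██·█·            ┃ ┃   
      ┃█········█··█······██·            ┃━┛   
      ┃·█··███·█···█·█····█·█            ┃     
      ┃█·········█·█·██·██··█            ┃     
━━━━━━┃···█··█·█···████·····█            ┃     
 Drawi┃·█····█····█·█····███·            ┃     
──────┗━━━━━━━━━━━━━━━━━━━━━━━━━━━━━━━━━━┛     
+           ~               ##     ┃           
*           .~......        ##     ┃           
 *          ..~.....         .     ┃           


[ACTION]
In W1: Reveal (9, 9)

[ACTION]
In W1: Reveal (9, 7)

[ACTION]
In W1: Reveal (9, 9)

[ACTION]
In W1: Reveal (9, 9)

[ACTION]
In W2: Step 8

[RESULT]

                                               
                  ┏━━━━━━━━━━━━━━━━━━━━━━━━┓   
                  ┃ Minesweeper            ┃   
      ┏━━━━━━━━━━━━━━━━━━━━━━━━━━━━━━━━━━┓─┨   
      ┃ GameOfLife                       ┃ ┃   
      ┠──────────────────────────────────┨ ┃   
      ┃Gen: 8                            ┃ ┃   
      ┃·█····················            ┃ ┃   
      ┃·█····················            ┃ ┃   
      ┃·█········█···········            ┃ ┃   
      ┃··········█·█···█·█···            ┃ ┃   
      ┃········█·███··██···█·            ┃ ┃   
      ┃·····█·██··█·███····█·            ┃ ┃   
      ┃·████·······██·█····██            ┃━┛   
      ┃█···█·······██·█··█·█·            ┃     
      ┃·██·█·██·█·······█·██·            ┃     
━━━━━━┃··███···██······██·█··            ┃     
 Drawi┃·················██···            ┃     
──────┗━━━━━━━━━━━━━━━━━━━━━━━━━━━━━━━━━━┛     
+           ~               ##     ┃           
*           .~......        ##     ┃           
 *          ..~.....         .     ┃           


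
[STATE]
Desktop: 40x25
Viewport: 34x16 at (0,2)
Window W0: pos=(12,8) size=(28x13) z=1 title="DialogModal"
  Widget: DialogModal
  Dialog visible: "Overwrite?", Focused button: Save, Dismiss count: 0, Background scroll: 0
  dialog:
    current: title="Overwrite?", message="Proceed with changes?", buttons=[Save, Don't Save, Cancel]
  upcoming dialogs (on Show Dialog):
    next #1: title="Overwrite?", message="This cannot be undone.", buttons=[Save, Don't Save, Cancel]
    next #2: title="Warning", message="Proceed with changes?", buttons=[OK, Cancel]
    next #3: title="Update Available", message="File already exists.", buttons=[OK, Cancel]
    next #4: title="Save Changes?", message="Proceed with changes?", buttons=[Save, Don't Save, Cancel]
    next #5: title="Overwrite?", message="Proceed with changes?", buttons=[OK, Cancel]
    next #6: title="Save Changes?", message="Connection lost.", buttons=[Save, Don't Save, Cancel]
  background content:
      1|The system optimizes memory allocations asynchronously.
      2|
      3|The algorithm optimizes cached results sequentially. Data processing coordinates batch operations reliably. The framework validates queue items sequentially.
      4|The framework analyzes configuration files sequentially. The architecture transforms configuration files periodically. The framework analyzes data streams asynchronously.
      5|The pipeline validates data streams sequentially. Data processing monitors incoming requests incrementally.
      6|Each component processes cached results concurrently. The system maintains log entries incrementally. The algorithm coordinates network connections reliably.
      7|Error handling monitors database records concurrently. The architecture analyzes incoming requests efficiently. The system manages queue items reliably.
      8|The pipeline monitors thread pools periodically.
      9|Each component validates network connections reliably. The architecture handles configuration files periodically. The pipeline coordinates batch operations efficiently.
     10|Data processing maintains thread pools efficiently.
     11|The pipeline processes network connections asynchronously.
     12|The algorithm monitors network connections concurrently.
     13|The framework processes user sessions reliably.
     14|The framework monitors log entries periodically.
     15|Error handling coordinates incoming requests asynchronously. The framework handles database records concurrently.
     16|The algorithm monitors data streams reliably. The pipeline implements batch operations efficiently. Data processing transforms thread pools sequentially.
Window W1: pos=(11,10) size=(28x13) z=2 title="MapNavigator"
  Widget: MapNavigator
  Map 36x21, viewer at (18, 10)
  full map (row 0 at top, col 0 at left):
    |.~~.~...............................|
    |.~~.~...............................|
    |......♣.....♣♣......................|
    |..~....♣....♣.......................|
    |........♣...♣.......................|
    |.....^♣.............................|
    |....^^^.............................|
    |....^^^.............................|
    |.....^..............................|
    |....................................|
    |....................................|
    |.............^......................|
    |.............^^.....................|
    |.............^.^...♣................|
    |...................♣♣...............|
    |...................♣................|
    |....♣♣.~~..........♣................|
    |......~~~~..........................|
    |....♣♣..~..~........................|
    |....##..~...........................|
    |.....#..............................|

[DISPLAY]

                                  
                                  
                                  
                                  
                                  
                                  
            ┏━━━━━━━━━━━━━━━━━━━━━
            ┃ DialogModal         
           ┏━━━━━━━━━━━━━━━━━━━━━━
           ┃ MapNavigator         
           ┠──────────────────────
           ┃^^....................
           ┃^^....................
           ┃^.....................
           ┃......................
           ┃.............@........


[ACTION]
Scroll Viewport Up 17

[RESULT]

                                  
                                  
                                  
                                  
                                  
                                  
                                  
                                  
            ┏━━━━━━━━━━━━━━━━━━━━━
            ┃ DialogModal         
           ┏━━━━━━━━━━━━━━━━━━━━━━
           ┃ MapNavigator         
           ┠──────────────────────
           ┃^^....................
           ┃^^....................
           ┃^.....................


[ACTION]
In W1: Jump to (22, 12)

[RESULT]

                                  
                                  
                                  
                                  
                                  
                                  
                                  
                                  
            ┏━━━━━━━━━━━━━━━━━━━━━
            ┃ DialogModal         
           ┏━━━━━━━━━━━━━━━━━━━━━━
           ┃ MapNavigator         
           ┠──────────────────────
           ┃......................
           ┃......................
           ┃......................


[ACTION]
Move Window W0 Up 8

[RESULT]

            ┏━━━━━━━━━━━━━━━━━━━━━
            ┃ DialogModal         
            ┠─────────────────────
            ┃The system optimizes 
            ┃                     
            ┃Th┌──────────────────
            ┃Th│     Overwrite?   
            ┃Th│Proceed with chang
            ┃Ea│[Save]  Don't Save
            ┃Er└──────────────────
           ┏━━━━━━━━━━━━━━━━━━━━━━
           ┃ MapNavigator         
           ┠──────────────────────
           ┃......................
           ┃......................
           ┃......................


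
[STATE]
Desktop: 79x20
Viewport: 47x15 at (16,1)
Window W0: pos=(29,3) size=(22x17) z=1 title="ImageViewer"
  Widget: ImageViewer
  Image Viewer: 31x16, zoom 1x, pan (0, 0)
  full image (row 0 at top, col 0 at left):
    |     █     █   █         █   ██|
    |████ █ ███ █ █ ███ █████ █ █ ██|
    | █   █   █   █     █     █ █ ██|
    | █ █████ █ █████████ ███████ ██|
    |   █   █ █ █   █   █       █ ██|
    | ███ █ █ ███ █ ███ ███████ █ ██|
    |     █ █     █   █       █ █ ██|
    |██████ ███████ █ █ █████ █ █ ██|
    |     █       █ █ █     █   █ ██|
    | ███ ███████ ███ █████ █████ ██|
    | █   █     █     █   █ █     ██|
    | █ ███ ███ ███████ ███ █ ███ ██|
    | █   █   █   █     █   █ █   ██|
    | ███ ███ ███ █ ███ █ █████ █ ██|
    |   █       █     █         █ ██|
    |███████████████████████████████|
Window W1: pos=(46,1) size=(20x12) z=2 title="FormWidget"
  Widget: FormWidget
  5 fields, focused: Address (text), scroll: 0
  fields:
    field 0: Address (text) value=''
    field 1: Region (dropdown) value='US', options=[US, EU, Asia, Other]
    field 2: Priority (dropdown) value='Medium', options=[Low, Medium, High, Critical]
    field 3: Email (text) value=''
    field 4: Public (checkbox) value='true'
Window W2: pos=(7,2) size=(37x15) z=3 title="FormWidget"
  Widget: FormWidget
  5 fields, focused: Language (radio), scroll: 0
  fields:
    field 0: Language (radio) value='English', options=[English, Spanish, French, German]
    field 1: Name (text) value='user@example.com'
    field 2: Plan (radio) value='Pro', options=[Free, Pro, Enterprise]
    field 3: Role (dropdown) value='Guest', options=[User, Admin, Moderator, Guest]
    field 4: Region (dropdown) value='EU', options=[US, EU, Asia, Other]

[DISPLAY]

                              ┏━━━━━━━━━━━━━━━━
━━━━━━━━━━━━━━━━━━━━━━━━━━━┓  ┃ FormWidget     
get                        ┃━━┠────────────────
───────────────────────────┨  ┃> Address:    [ 
ge:   (●) English  ( ) Span┃──┃  Region:     [U
      [user@example.com   ]┃ █┃  Priority:   [M
      ( ) Free  (●) Pro  ( ┃ █┃  Email:      [ 
      [Guest             ▼]┃  ┃  Public:     [x
:     [EU                ▼]┃██┃                
                           ┃ █┃                
                           ┃ █┃                
                           ┃  ┗━━━━━━━━━━━━━━━━
                           ┃ █ █ █┃            
                           ┃ █ █  ┃            
                           ┃██ ███┃            


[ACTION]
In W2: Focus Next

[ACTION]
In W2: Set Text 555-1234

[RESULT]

                              ┏━━━━━━━━━━━━━━━━
━━━━━━━━━━━━━━━━━━━━━━━━━━━┓  ┃ FormWidget     
get                        ┃━━┠────────────────
───────────────────────────┨  ┃> Address:    [ 
ge:   (●) English  ( ) Span┃──┃  Region:     [U
      [555-1234           ]┃ █┃  Priority:   [M
      ( ) Free  (●) Pro  ( ┃ █┃  Email:      [ 
      [Guest             ▼]┃  ┃  Public:     [x
:     [EU                ▼]┃██┃                
                           ┃ █┃                
                           ┃ █┃                
                           ┃  ┗━━━━━━━━━━━━━━━━
                           ┃ █ █ █┃            
                           ┃ █ █  ┃            
                           ┃██ ███┃            


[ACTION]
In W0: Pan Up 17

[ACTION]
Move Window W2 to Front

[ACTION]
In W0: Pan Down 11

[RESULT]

                              ┏━━━━━━━━━━━━━━━━
━━━━━━━━━━━━━━━━━━━━━━━━━━━┓  ┃ FormWidget     
get                        ┃━━┠────────────────
───────────────────────────┨  ┃> Address:    [ 
ge:   (●) English  ( ) Span┃──┃  Region:     [U
      [555-1234           ]┃██┃  Priority:   [M
      ( ) Free  (●) Pro  ( ┃  ┃  Email:      [ 
      [Guest             ▼]┃ █┃  Public:     [x
:     [EU                ▼]┃  ┃                
                           ┃██┃                
                           ┃  ┃                
                           ┃  ┗━━━━━━━━━━━━━━━━
                           ┃      ┃            
                           ┃      ┃            
                           ┃      ┃            


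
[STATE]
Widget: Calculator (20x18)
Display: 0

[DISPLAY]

                   0
┌───┬───┬───┬───┐   
│ 7 │ 8 │ 9 │ ÷ │   
├───┼───┼───┼───┤   
│ 4 │ 5 │ 6 │ × │   
├───┼───┼───┼───┤   
│ 1 │ 2 │ 3 │ - │   
├───┼───┼───┼───┤   
│ 0 │ . │ = │ + │   
├───┼───┼───┼───┤   
│ C │ MC│ MR│ M+│   
└───┴───┴───┴───┘   
                    
                    
                    
                    
                    
                    


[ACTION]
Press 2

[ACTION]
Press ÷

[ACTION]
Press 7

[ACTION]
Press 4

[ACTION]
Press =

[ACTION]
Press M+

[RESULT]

       0.02702702703
┌───┬───┬───┬───┐   
│ 7 │ 8 │ 9 │ ÷ │   
├───┼───┼───┼───┤   
│ 4 │ 5 │ 6 │ × │   
├───┼───┼───┼───┤   
│ 1 │ 2 │ 3 │ - │   
├───┼───┼───┼───┤   
│ 0 │ . │ = │ + │   
├───┼───┼───┼───┤   
│ C │ MC│ MR│ M+│   
└───┴───┴───┴───┘   
                    
                    
                    
                    
                    
                    


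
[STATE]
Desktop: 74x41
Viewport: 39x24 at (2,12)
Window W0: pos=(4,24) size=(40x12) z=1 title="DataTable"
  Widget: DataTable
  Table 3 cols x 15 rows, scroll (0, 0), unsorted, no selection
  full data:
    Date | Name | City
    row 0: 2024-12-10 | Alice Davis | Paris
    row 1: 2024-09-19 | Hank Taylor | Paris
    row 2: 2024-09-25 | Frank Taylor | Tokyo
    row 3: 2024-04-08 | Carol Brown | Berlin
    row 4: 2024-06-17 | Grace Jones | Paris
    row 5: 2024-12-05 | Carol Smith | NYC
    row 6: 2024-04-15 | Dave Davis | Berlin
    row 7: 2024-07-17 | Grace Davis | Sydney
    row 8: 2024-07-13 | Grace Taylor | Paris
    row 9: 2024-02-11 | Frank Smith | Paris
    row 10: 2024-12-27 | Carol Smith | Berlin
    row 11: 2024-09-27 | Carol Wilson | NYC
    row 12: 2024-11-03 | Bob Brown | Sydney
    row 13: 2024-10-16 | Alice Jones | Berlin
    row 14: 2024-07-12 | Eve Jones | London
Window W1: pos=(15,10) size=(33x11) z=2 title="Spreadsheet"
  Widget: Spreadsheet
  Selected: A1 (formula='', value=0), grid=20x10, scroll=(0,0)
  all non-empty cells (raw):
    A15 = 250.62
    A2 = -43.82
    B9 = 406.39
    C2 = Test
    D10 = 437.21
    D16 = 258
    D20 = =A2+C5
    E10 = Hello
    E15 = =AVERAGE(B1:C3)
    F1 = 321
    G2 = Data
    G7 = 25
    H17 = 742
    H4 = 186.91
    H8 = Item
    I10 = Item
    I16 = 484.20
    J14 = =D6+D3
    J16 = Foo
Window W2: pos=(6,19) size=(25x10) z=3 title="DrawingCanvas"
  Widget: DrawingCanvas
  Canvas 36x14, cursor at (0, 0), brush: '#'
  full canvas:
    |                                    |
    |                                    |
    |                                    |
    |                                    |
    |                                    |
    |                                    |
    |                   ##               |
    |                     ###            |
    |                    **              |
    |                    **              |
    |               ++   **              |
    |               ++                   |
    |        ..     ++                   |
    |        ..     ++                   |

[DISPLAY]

             ┠─────────────────────────
             ┃A1:                      
             ┃       A       B       C 
             ┃-------------------------
             ┃  1      [0]       0     
             ┃  2   -43.82       0Test 
             ┃  3        0       0     
    ┏━━━━━━━━━━━━━━━━━━━━━━━┓    0     
    ┃ DrawingCanvas         ┃━━━━━━━━━━
    ┠───────────────────────┨          
    ┃+                      ┃          
    ┃                       ┃          
  ┏━┃                       ┃━━━━━━━━━━
  ┃ ┃                       ┃          
  ┠─┃                       ┃──────────
  ┃D┃                       ┃ty        
  ┃─┗━━━━━━━━━━━━━━━━━━━━━━━┛────      
  ┃2024-12-10│Alice Davis │Paris       
  ┃2024-09-19│Hank Taylor │Paris       
  ┃2024-09-25│Frank Taylor│Tokyo       
  ┃2024-04-08│Carol Brown │Berlin      
  ┃2024-06-17│Grace Jones │Paris       
  ┃2024-12-05│Carol Smith │NYC         
  ┗━━━━━━━━━━━━━━━━━━━━━━━━━━━━━━━━━━━━


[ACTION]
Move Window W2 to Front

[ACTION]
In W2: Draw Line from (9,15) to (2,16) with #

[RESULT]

             ┠─────────────────────────
             ┃A1:                      
             ┃       A       B       C 
             ┃-------------------------
             ┃  1      [0]       0     
             ┃  2   -43.82       0Test 
             ┃  3        0       0     
    ┏━━━━━━━━━━━━━━━━━━━━━━━┓    0     
    ┃ DrawingCanvas         ┃━━━━━━━━━━
    ┠───────────────────────┨          
    ┃+                      ┃          
    ┃                       ┃          
  ┏━┃                #      ┃━━━━━━━━━━
  ┃ ┃                #      ┃          
  ┠─┃                #      ┃──────────
  ┃D┃                #      ┃ty        
  ┃─┗━━━━━━━━━━━━━━━━━━━━━━━┛────      
  ┃2024-12-10│Alice Davis │Paris       
  ┃2024-09-19│Hank Taylor │Paris       
  ┃2024-09-25│Frank Taylor│Tokyo       
  ┃2024-04-08│Carol Brown │Berlin      
  ┃2024-06-17│Grace Jones │Paris       
  ┃2024-12-05│Carol Smith │NYC         
  ┗━━━━━━━━━━━━━━━━━━━━━━━━━━━━━━━━━━━━


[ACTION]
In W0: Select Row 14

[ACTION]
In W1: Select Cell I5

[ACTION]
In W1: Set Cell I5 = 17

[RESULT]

             ┠─────────────────────────
             ┃I5: 17                   
             ┃       A       B       C 
             ┃-------------------------
             ┃  1        0       0     
             ┃  2   -43.82       0Test 
             ┃  3        0       0     
    ┏━━━━━━━━━━━━━━━━━━━━━━━┓    0     
    ┃ DrawingCanvas         ┃━━━━━━━━━━
    ┠───────────────────────┨          
    ┃+                      ┃          
    ┃                       ┃          
  ┏━┃                #      ┃━━━━━━━━━━
  ┃ ┃                #      ┃          
  ┠─┃                #      ┃──────────
  ┃D┃                #      ┃ty        
  ┃─┗━━━━━━━━━━━━━━━━━━━━━━━┛────      
  ┃2024-12-10│Alice Davis │Paris       
  ┃2024-09-19│Hank Taylor │Paris       
  ┃2024-09-25│Frank Taylor│Tokyo       
  ┃2024-04-08│Carol Brown │Berlin      
  ┃2024-06-17│Grace Jones │Paris       
  ┃2024-12-05│Carol Smith │NYC         
  ┗━━━━━━━━━━━━━━━━━━━━━━━━━━━━━━━━━━━━


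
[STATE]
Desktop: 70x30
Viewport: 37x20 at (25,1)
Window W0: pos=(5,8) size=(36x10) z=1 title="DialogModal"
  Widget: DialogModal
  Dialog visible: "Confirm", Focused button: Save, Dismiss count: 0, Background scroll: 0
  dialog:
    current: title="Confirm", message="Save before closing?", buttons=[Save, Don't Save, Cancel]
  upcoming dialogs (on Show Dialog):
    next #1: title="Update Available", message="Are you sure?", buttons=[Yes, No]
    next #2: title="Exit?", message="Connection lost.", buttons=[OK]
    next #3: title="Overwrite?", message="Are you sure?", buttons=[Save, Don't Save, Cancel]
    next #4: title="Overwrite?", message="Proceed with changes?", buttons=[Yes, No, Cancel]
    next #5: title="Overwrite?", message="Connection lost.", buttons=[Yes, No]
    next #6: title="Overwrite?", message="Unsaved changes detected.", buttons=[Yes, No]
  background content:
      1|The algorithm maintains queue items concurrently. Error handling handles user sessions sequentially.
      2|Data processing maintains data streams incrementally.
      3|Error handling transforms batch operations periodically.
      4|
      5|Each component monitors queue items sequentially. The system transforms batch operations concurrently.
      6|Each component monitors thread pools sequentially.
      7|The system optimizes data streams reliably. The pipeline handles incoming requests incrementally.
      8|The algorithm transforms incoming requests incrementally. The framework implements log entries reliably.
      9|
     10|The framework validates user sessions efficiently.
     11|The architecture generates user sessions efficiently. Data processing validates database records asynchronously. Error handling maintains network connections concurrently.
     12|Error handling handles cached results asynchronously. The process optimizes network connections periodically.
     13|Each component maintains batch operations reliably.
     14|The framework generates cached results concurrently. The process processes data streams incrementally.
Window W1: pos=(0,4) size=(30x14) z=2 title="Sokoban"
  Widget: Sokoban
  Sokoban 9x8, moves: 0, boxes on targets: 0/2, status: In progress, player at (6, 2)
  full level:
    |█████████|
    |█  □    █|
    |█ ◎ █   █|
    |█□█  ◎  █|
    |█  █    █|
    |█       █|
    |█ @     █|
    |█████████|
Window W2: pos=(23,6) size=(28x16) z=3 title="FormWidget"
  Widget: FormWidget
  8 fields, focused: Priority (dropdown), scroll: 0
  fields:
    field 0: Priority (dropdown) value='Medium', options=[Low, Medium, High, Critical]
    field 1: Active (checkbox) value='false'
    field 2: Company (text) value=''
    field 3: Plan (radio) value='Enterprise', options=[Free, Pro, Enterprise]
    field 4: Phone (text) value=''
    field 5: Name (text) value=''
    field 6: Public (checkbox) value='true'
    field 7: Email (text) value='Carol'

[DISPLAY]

                                     
                                     
                                     
━━━━┓                                
    ┃                                
━━━━━━━━━━━━━━━━━━━━━━━━━┓           
FormWidget               ┃           
─────────────────────────┨           
 Priority:   [Medium   ▼]┃           
 Active:     [ ]         ┃           
 Company:    [          ]┃           
 Plan:       ( ) Free  ( ┃           
 Phone:      [          ]┃           
 Name:       [          ]┃           
 Public:     [x]         ┃           
 Email:      [Carol     ]┃           
                         ┃           
                         ┃           
                         ┃           
                         ┃           


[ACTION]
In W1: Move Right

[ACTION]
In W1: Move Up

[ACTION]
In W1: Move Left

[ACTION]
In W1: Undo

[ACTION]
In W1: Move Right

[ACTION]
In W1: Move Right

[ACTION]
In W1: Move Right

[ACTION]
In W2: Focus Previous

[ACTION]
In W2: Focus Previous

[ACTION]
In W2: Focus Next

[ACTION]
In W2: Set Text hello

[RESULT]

                                     
                                     
                                     
━━━━┓                                
    ┃                                
━━━━━━━━━━━━━━━━━━━━━━━━━┓           
FormWidget               ┃           
─────────────────────────┨           
 Priority:   [Medium   ▼]┃           
 Active:     [ ]         ┃           
 Company:    [          ]┃           
 Plan:       ( ) Free  ( ┃           
 Phone:      [          ]┃           
 Name:       [          ]┃           
 Public:     [x]         ┃           
 Email:      [hello     ]┃           
                         ┃           
                         ┃           
                         ┃           
                         ┃           


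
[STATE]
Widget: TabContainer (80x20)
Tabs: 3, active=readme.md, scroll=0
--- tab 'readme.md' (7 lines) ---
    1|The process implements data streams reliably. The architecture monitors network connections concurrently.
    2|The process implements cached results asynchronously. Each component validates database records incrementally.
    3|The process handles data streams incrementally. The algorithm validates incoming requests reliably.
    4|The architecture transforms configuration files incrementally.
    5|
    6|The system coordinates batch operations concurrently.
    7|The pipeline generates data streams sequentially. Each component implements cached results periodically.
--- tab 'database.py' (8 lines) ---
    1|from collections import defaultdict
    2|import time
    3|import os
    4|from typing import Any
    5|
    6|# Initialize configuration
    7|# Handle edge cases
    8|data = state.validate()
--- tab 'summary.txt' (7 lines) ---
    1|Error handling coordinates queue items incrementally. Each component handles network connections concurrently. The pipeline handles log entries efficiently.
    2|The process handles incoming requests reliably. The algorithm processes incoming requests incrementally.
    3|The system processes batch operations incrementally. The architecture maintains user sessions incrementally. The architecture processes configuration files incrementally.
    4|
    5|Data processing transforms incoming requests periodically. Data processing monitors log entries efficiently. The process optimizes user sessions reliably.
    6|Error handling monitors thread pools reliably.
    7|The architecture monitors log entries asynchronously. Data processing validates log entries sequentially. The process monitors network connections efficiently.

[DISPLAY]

[readme.md]│ database.py │ summary.txt                                          
────────────────────────────────────────────────────────────────────────────────
The process implements data streams reliably. The architecture monitors network 
The process implements cached results asynchronously. Each component validates d
The process handles data streams incrementally. The algorithm validates incoming
The architecture transforms configuration files incrementally.                  
                                                                                
The system coordinates batch operations concurrently.                           
The pipeline generates data streams sequentially. Each component implements cach
                                                                                
                                                                                
                                                                                
                                                                                
                                                                                
                                                                                
                                                                                
                                                                                
                                                                                
                                                                                
                                                                                


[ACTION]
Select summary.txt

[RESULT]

 readme.md │ database.py │[summary.txt]                                         
────────────────────────────────────────────────────────────────────────────────
Error handling coordinates queue items incrementally. Each component handles net
The process handles incoming requests reliably. The algorithm processes incoming
The system processes batch operations incrementally. The architecture maintains 
                                                                                
Data processing transforms incoming requests periodically. Data processing monit
Error handling monitors thread pools reliably.                                  
The architecture monitors log entries asynchronously. Data processing validates 
                                                                                
                                                                                
                                                                                
                                                                                
                                                                                
                                                                                
                                                                                
                                                                                
                                                                                
                                                                                
                                                                                


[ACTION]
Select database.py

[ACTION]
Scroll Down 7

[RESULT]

 readme.md │[database.py]│ summary.txt                                          
────────────────────────────────────────────────────────────────────────────────
data = state.validate()                                                         
                                                                                
                                                                                
                                                                                
                                                                                
                                                                                
                                                                                
                                                                                
                                                                                
                                                                                
                                                                                
                                                                                
                                                                                
                                                                                
                                                                                
                                                                                
                                                                                
                                                                                
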